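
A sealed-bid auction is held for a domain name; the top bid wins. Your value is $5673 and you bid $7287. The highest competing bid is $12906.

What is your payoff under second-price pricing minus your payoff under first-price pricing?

$0

Your bid $7287 is below $12906, so you lose under either rule.
Payoff is $0 in both cases; difference = $0.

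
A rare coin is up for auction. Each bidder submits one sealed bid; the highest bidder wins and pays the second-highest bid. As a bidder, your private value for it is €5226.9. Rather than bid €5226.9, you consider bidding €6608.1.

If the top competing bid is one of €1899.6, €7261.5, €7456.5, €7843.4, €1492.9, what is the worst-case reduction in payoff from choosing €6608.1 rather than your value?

€1899.6: same outcome either way → loss €0.
€7261.5: same outcome either way → loss €0.
€7456.5: same outcome either way → loss €0.
€7843.4: same outcome either way → loss €0.
€1492.9: same outcome either way → loss €0.
Maximum loss: €0.

€0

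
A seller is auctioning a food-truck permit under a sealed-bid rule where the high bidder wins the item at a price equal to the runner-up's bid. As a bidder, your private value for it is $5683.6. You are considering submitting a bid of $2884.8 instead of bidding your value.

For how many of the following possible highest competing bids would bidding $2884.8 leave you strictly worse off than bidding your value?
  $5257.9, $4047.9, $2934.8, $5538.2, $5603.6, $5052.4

The deviation hurts exactly when the highest competing bid lies strictly between $2884.8 and $5683.6 — underbidding then forfeits a profitable win.
$5257.9: inside the interval → strictly worse (loss $425.7).
$4047.9: inside the interval → strictly worse (loss $1635.7).
$2934.8: inside the interval → strictly worse (loss $2748.8).
$5538.2: inside the interval → strictly worse (loss $145.4).
$5603.6: inside the interval → strictly worse (loss $80).
$5052.4: inside the interval → strictly worse (loss $631.2).
Count: 6.

6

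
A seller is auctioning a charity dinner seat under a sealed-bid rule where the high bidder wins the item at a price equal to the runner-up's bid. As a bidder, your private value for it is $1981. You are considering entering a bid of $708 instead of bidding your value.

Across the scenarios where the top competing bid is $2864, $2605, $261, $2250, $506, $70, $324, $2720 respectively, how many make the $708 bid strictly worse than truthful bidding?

0

The deviation hurts exactly when the highest competing bid lies strictly between $708 and $1981 — underbidding then forfeits a profitable win.
$2864: above both → same outcome either way.
$2605: above both → same outcome either way.
$261: below both → same outcome either way.
$2250: above both → same outcome either way.
$506: below both → same outcome either way.
$70: below both → same outcome either way.
$324: below both → same outcome either way.
$2720: above both → same outcome either way.
Count: 0.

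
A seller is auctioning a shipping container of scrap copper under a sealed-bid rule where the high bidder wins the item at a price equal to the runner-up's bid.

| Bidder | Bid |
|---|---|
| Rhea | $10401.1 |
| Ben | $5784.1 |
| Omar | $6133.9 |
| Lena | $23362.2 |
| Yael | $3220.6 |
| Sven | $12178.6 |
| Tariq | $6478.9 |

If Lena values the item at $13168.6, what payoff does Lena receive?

Highest bid: Lena at $23362.2, so Lena wins.
Second-highest bid: Sven at $12178.6 — that is the price the winner pays.
Lena's payoff = value − price = $13168.6 − $12178.6 = $990.

$990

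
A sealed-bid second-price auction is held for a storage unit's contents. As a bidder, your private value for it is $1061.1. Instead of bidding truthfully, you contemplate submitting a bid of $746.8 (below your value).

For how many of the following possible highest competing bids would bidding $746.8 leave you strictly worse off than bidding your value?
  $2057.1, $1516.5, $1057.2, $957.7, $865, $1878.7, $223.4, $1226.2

3

The deviation hurts exactly when the highest competing bid lies strictly between $746.8 and $1061.1 — underbidding then forfeits a profitable win.
$2057.1: above both → same outcome either way.
$1516.5: above both → same outcome either way.
$1057.2: inside the interval → strictly worse (loss $3.9).
$957.7: inside the interval → strictly worse (loss $103.4).
$865: inside the interval → strictly worse (loss $196.1).
$1878.7: above both → same outcome either way.
$223.4: below both → same outcome either way.
$1226.2: above both → same outcome either way.
Count: 3.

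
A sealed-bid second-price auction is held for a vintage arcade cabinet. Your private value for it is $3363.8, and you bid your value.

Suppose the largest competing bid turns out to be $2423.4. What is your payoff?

$940.4

Your bid $3363.8 exceeds the highest competing bid $2423.4, so you win.
In a second-price auction the winner pays the second-highest bid, $2423.4.
Payoff = value − price = $3363.8 − $2423.4 = $940.4.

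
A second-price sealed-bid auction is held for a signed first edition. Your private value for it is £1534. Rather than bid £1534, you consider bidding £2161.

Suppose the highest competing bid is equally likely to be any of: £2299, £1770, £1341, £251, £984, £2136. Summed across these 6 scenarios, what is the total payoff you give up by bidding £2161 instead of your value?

The deviation costs you only when the competing bid falls strictly between £1534 and £2161; elsewhere both bids give the same outcome.
£2299: outcomes coincide → loss £0.
£1770: truthful payoff £0, deviation payoff −£236 → loss £236.
£1341: outcomes coincide → loss £0.
£251: outcomes coincide → loss £0.
£984: outcomes coincide → loss £0.
£2136: truthful payoff £0, deviation payoff −£602 → loss £602.
Total loss = £236 + £602 = £838.
Truthful bidding weakly dominates here: raising your bid can only win items priced above your value, and lowering it can only forfeit items priced below.

£838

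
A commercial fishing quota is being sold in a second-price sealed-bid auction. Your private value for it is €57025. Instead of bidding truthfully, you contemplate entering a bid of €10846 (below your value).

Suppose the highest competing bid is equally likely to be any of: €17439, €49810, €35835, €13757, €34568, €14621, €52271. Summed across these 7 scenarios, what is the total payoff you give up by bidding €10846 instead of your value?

€180874

The deviation costs you only when the competing bid falls strictly between €10846 and €57025; elsewhere both bids give the same outcome.
€17439: truthful payoff €39586, deviation payoff €0 → loss €39586.
€49810: truthful payoff €7215, deviation payoff €0 → loss €7215.
€35835: truthful payoff €21190, deviation payoff €0 → loss €21190.
€13757: truthful payoff €43268, deviation payoff €0 → loss €43268.
€34568: truthful payoff €22457, deviation payoff €0 → loss €22457.
€14621: truthful payoff €42404, deviation payoff €0 → loss €42404.
€52271: truthful payoff €4754, deviation payoff €0 → loss €4754.
Total loss = €39586 + €7215 + €21190 + €43268 + €22457 + €42404 + €4754 = €180874.
In a second-price auction your bid sets only whether you win, not what you pay, so bidding your true value is weakly dominant.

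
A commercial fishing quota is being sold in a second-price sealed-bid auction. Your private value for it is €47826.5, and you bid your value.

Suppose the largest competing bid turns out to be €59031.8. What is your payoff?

Your bid €47826.5 is below the highest competing bid €59031.8, so you lose.
A losing bidder pays nothing and receives nothing: payoff = €0.

€0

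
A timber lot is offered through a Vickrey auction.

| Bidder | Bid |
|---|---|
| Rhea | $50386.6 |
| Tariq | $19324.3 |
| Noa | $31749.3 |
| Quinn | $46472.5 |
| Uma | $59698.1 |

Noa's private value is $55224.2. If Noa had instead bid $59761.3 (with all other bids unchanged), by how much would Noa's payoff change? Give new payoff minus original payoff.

−$4473.9

The highest bid among the other bidders is $59698.1; Noa's bid doesn't change that.
Original bid $31749.3: Noa is not highest (top rival bid is $59698.1); payoff $0.
Alternative bid $59761.3: Noa is highest, pays the top rival bid $59698.1; payoff $55224.2 − $59698.1 = −$4473.9.
Change in payoff = −$4473.9 − ($0) = −$4473.9.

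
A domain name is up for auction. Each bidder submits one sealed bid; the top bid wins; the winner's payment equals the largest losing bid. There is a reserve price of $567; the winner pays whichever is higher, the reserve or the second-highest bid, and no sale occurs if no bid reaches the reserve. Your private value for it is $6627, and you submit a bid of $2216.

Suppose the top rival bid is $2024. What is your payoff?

$4603

Your bid $2216 is the highest and exceeds the reserve.
Price = max(second-highest bid, reserve) = max($2024, $567) = $2024.
Payoff = $6627 − $2024 = $4603.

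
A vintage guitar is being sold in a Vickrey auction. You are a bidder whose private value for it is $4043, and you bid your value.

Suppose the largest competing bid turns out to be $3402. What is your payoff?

$641

Your bid $4043 exceeds the highest competing bid $3402, so you win.
In a second-price auction the winner pays the second-highest bid, $3402.
Payoff = value − price = $4043 − $3402 = $641.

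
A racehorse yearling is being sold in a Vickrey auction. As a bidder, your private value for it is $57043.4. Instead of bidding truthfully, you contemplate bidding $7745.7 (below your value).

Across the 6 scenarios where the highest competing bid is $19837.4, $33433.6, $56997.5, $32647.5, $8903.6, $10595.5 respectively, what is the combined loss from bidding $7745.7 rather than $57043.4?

The deviation costs you only when the competing bid falls strictly between $7745.7 and $57043.4; elsewhere both bids give the same outcome.
$19837.4: truthful payoff $37206, deviation payoff $0 → loss $37206.
$33433.6: truthful payoff $23609.8, deviation payoff $0 → loss $23609.8.
$56997.5: truthful payoff $45.9, deviation payoff $0 → loss $45.9.
$32647.5: truthful payoff $24395.9, deviation payoff $0 → loss $24395.9.
$8903.6: truthful payoff $48139.8, deviation payoff $0 → loss $48139.8.
$10595.5: truthful payoff $46447.9, deviation payoff $0 → loss $46447.9.
Total loss = $37206 + $23609.8 + $45.9 + $24395.9 + $48139.8 + $46447.9 = $179845.3.

$179845.3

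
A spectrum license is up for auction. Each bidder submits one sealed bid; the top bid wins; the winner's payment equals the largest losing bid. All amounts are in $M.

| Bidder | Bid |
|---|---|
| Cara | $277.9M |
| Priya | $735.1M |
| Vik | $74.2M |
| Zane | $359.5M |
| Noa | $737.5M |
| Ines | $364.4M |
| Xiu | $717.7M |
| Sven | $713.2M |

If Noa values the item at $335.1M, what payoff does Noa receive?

−$400M

Highest bid: Noa at $737.5M, so Noa wins.
Second-highest bid: Priya at $735.1M — that is the price the winner pays.
Noa's payoff = value − price = $335.1M − $735.1M = −$400M.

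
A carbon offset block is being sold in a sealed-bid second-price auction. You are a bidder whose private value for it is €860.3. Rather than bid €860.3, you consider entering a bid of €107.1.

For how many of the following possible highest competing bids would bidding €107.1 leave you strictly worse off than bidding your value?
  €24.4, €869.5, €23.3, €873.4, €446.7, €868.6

1

The deviation hurts exactly when the highest competing bid lies strictly between €107.1 and €860.3 — underbidding then forfeits a profitable win.
€24.4: below both → same outcome either way.
€869.5: above both → same outcome either way.
€23.3: below both → same outcome either way.
€873.4: above both → same outcome either way.
€446.7: inside the interval → strictly worse (loss €413.6).
€868.6: above both → same outcome either way.
Count: 1.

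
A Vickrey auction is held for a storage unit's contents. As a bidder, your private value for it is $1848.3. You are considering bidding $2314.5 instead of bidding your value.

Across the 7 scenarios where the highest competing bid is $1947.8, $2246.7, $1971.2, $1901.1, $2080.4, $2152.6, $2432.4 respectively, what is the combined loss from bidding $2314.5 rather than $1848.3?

$1210

The deviation costs you only when the competing bid falls strictly between $1848.3 and $2314.5; elsewhere both bids give the same outcome.
$1947.8: truthful payoff $0, deviation payoff −$99.5 → loss $99.5.
$2246.7: truthful payoff $0, deviation payoff −$398.4 → loss $398.4.
$1971.2: truthful payoff $0, deviation payoff −$122.9 → loss $122.9.
$1901.1: truthful payoff $0, deviation payoff −$52.8 → loss $52.8.
$2080.4: truthful payoff $0, deviation payoff −$232.1 → loss $232.1.
$2152.6: truthful payoff $0, deviation payoff −$304.3 → loss $304.3.
$2432.4: outcomes coincide → loss $0.
Total loss = $99.5 + $398.4 + $122.9 + $52.8 + $232.1 + $304.3 = $1210.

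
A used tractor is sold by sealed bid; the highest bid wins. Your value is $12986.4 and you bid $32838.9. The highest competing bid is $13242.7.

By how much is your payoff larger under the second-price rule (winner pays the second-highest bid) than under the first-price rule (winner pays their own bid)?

You have the highest bid, so you win under either rule.
Second-price: pay $13242.7 → payoff −$256.3.
First-price: pay your own bid $32838.9 → payoff −$19852.5.
Difference = −$256.3 − (−$19852.5) = $19596.2.

$19596.2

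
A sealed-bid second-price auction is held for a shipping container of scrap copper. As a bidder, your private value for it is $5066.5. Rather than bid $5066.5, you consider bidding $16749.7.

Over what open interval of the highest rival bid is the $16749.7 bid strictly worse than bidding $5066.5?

If the competing bid is below $5066.5, both bids win at the same price — no difference.
If it is above $16749.7, both bids lose — no difference.
If it lies strictly between $5066.5 and $16749.7, bidding your value loses (payoff 0) while bidding $16749.7 wins at a price above your value (payoff negative).
So the deviation strictly hurts on the open interval ($5066.5, $16749.7).

($5066.5, $16749.7)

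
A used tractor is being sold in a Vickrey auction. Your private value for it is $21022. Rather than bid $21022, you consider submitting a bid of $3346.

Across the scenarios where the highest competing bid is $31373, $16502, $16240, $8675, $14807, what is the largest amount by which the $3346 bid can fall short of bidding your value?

$12347

$31373: same outcome either way → loss $0.
$16502: truthful gives $4520, deviation gives $0 → loss $4520.
$16240: truthful gives $4782, deviation gives $0 → loss $4782.
$8675: truthful gives $12347, deviation gives $0 → loss $12347.
$14807: truthful gives $6215, deviation gives $0 → loss $6215.
Maximum loss: $12347.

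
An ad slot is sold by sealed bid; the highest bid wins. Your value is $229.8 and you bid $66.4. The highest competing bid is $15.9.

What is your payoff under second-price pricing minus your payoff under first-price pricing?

You have the highest bid, so you win under either rule.
Second-price: pay $15.9 → payoff $213.9.
First-price: pay your own bid $66.4 → payoff $163.4.
Difference = $213.9 − ($163.4) = $50.5.

$50.5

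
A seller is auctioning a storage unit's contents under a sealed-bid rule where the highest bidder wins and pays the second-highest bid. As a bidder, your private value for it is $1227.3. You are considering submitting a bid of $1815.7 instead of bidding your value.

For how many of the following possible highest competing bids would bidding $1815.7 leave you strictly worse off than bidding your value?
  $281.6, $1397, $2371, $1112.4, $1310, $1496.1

3

The deviation hurts exactly when the highest competing bid lies strictly between $1227.3 and $1815.7 — overbidding then wins at a price above your value.
$281.6: below both → same outcome either way.
$1397: inside the interval → strictly worse (loss $169.7).
$2371: above both → same outcome either way.
$1112.4: below both → same outcome either way.
$1310: inside the interval → strictly worse (loss $82.7).
$1496.1: inside the interval → strictly worse (loss $268.8).
Count: 3.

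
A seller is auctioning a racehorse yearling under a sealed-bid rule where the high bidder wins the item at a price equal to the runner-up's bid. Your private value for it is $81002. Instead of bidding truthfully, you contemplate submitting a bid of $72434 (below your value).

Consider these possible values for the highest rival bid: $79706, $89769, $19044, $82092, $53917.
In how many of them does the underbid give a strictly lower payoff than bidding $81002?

The deviation hurts exactly when the highest competing bid lies strictly between $72434 and $81002 — underbidding then forfeits a profitable win.
$79706: inside the interval → strictly worse (loss $1296).
$89769: above both → same outcome either way.
$19044: below both → same outcome either way.
$82092: above both → same outcome either way.
$53917: below both → same outcome either way.
Count: 1.

1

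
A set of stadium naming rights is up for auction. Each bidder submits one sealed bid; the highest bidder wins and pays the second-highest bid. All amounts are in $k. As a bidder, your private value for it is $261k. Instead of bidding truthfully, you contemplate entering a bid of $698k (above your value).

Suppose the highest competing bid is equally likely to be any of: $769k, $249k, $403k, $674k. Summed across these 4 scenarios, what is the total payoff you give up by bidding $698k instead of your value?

$555k

The deviation costs you only when the competing bid falls strictly between $261k and $698k; elsewhere both bids give the same outcome.
$769k: outcomes coincide → loss $0k.
$249k: outcomes coincide → loss $0k.
$403k: truthful payoff $0k, deviation payoff −$142k → loss $142k.
$674k: truthful payoff $0k, deviation payoff −$413k → loss $413k.
Total loss = $142k + $413k = $555k.
Truthful bidding weakly dominates here: raising your bid can only win items priced above your value, and lowering it can only forfeit items priced below.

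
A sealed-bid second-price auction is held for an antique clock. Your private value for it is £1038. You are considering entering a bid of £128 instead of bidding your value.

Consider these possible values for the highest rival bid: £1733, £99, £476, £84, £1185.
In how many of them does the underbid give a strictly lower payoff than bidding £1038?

1

The deviation hurts exactly when the highest competing bid lies strictly between £128 and £1038 — underbidding then forfeits a profitable win.
£1733: above both → same outcome either way.
£99: below both → same outcome either way.
£476: inside the interval → strictly worse (loss £562).
£84: below both → same outcome either way.
£1185: above both → same outcome either way.
Count: 1.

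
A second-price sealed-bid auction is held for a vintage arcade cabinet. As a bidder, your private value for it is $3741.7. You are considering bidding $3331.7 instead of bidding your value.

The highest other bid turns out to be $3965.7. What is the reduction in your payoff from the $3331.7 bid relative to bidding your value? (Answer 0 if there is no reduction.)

$0

Bidding your value $3741.7: you lose (since $3741.7 < $3965.7). Payoff $0.
Bidding $3331.7: you lose. Payoff $0.
Difference = $0 − $0 = $0; both bids lead to the same outcome because the competing bid is above both your value and your alternative bid.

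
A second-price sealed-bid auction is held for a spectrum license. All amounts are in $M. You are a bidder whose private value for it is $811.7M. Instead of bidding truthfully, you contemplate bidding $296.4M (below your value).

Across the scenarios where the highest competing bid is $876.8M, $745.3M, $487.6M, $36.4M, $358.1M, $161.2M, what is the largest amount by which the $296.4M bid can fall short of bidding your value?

$453.6M

$876.8M: same outcome either way → loss $0M.
$745.3M: truthful gives $66.4M, deviation gives $0M → loss $66.4M.
$487.6M: truthful gives $324.1M, deviation gives $0M → loss $324.1M.
$36.4M: same outcome either way → loss $0M.
$358.1M: truthful gives $453.6M, deviation gives $0M → loss $453.6M.
$161.2M: same outcome either way → loss $0M.
Maximum loss: $453.6M.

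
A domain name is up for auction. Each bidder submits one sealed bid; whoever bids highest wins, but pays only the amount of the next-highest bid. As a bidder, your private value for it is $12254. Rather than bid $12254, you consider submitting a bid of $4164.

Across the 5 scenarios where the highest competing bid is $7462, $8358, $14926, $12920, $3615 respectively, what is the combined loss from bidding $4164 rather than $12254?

$8688

The deviation costs you only when the competing bid falls strictly between $4164 and $12254; elsewhere both bids give the same outcome.
$7462: truthful payoff $4792, deviation payoff $0 → loss $4792.
$8358: truthful payoff $3896, deviation payoff $0 → loss $3896.
$14926: outcomes coincide → loss $0.
$12920: outcomes coincide → loss $0.
$3615: outcomes coincide → loss $0.
Total loss = $4792 + $3896 = $8688.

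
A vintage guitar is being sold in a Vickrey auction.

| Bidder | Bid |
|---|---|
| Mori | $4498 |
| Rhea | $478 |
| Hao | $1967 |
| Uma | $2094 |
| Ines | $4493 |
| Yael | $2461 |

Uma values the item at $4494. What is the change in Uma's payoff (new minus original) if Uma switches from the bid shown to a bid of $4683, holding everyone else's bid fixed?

−$4

The highest bid among the other bidders is $4498; Uma's bid doesn't change that.
Original bid $2094: Uma is not highest (top rival bid is $4498); payoff $0.
Alternative bid $4683: Uma is highest, pays the top rival bid $4498; payoff $4494 − $4498 = −$4.
Change in payoff = −$4 − ($0) = −$4.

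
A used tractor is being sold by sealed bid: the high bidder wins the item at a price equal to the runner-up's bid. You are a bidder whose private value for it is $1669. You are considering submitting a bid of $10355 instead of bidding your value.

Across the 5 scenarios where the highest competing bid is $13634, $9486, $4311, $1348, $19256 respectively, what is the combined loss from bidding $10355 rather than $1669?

The deviation costs you only when the competing bid falls strictly between $1669 and $10355; elsewhere both bids give the same outcome.
$13634: outcomes coincide → loss $0.
$9486: truthful payoff $0, deviation payoff −$7817 → loss $7817.
$4311: truthful payoff $0, deviation payoff −$2642 → loss $2642.
$1348: outcomes coincide → loss $0.
$19256: outcomes coincide → loss $0.
Total loss = $7817 + $2642 = $10459.
Because the price is fixed by the runner-up's bid, deviating from your value can only change a good outcome into a bad one — never the reverse.

$10459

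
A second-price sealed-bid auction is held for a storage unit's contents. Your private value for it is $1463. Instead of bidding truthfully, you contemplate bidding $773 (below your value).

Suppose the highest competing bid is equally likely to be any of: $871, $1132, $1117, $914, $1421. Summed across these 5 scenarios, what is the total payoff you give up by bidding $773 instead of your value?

The deviation costs you only when the competing bid falls strictly between $773 and $1463; elsewhere both bids give the same outcome.
$871: truthful payoff $592, deviation payoff $0 → loss $592.
$1132: truthful payoff $331, deviation payoff $0 → loss $331.
$1117: truthful payoff $346, deviation payoff $0 → loss $346.
$914: truthful payoff $549, deviation payoff $0 → loss $549.
$1421: truthful payoff $42, deviation payoff $0 → loss $42.
Total loss = $592 + $331 + $346 + $549 + $42 = $1860.
In a second-price auction your bid sets only whether you win, not what you pay, so bidding your true value is weakly dominant.

$1860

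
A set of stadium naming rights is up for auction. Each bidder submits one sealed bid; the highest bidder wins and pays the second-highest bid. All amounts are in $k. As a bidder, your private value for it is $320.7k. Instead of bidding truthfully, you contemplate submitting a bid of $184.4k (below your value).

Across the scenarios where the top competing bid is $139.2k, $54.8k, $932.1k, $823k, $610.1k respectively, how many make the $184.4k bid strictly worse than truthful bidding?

0

The deviation hurts exactly when the highest competing bid lies strictly between $184.4k and $320.7k — underbidding then forfeits a profitable win.
$139.2k: below both → same outcome either way.
$54.8k: below both → same outcome either way.
$932.1k: above both → same outcome either way.
$823k: above both → same outcome either way.
$610.1k: above both → same outcome either way.
Count: 0.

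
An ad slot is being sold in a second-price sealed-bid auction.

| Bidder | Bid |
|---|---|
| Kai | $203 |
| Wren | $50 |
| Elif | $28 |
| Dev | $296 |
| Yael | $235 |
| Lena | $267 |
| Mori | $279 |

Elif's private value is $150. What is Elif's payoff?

Highest bid: Dev at $296, so Dev wins.
Second-highest bid: Mori at $279 — that is the price the winner pays.
Elif did not win, so Elif pays nothing and receives nothing: payoff $0.

$0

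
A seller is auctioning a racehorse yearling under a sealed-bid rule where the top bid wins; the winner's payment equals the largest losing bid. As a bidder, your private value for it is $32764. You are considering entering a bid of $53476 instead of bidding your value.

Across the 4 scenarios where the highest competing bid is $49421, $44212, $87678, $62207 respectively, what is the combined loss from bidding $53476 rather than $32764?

$28105

The deviation costs you only when the competing bid falls strictly between $32764 and $53476; elsewhere both bids give the same outcome.
$49421: truthful payoff $0, deviation payoff −$16657 → loss $16657.
$44212: truthful payoff $0, deviation payoff −$11448 → loss $11448.
$87678: outcomes coincide → loss $0.
$62207: outcomes coincide → loss $0.
Total loss = $16657 + $11448 = $28105.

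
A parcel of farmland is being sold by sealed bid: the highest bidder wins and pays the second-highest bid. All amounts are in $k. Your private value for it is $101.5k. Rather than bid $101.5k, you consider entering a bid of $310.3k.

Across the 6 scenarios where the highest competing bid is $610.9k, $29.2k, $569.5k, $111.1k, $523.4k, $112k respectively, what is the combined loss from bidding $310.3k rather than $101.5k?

The deviation costs you only when the competing bid falls strictly between $101.5k and $310.3k; elsewhere both bids give the same outcome.
$610.9k: outcomes coincide → loss $0k.
$29.2k: outcomes coincide → loss $0k.
$569.5k: outcomes coincide → loss $0k.
$111.1k: truthful payoff $0k, deviation payoff −$9.6k → loss $9.6k.
$523.4k: outcomes coincide → loss $0k.
$112k: truthful payoff $0k, deviation payoff −$10.5k → loss $10.5k.
Total loss = $9.6k + $10.5k = $20.1k.
Truthful bidding weakly dominates here: raising your bid can only win items priced above your value, and lowering it can only forfeit items priced below.

$20.1k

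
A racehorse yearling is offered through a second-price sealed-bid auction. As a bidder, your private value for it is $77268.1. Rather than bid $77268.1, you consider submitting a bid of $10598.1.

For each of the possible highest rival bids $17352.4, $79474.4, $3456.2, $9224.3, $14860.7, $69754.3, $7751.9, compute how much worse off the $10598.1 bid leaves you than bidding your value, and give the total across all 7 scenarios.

The deviation costs you only when the competing bid falls strictly between $10598.1 and $77268.1; elsewhere both bids give the same outcome.
$17352.4: truthful payoff $59915.7, deviation payoff $0 → loss $59915.7.
$79474.4: outcomes coincide → loss $0.
$3456.2: outcomes coincide → loss $0.
$9224.3: outcomes coincide → loss $0.
$14860.7: truthful payoff $62407.4, deviation payoff $0 → loss $62407.4.
$69754.3: truthful payoff $7513.8, deviation payoff $0 → loss $7513.8.
$7751.9: outcomes coincide → loss $0.
Total loss = $59915.7 + $62407.4 + $7513.8 = $129836.9.

$129836.9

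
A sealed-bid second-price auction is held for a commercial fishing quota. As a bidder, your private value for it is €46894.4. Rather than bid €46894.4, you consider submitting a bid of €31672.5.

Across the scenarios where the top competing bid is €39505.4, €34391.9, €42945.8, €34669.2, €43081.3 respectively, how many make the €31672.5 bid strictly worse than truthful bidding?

5

The deviation hurts exactly when the highest competing bid lies strictly between €31672.5 and €46894.4 — underbidding then forfeits a profitable win.
€39505.4: inside the interval → strictly worse (loss €7389).
€34391.9: inside the interval → strictly worse (loss €12502.5).
€42945.8: inside the interval → strictly worse (loss €3948.6).
€34669.2: inside the interval → strictly worse (loss €12225.2).
€43081.3: inside the interval → strictly worse (loss €3813.1).
Count: 5.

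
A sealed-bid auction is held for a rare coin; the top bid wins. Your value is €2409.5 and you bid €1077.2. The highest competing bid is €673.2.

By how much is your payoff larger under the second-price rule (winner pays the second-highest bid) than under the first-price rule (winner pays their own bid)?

€404

You have the highest bid, so you win under either rule.
Second-price: pay €673.2 → payoff €1736.3.
First-price: pay your own bid €1077.2 → payoff €1332.3.
Difference = €1736.3 − (€1332.3) = €404.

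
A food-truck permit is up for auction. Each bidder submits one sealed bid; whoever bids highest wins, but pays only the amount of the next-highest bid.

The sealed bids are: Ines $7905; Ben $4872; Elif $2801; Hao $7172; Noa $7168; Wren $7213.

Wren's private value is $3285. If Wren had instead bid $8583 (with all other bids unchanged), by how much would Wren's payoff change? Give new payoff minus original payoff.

The highest bid among the other bidders is $7905; Wren's bid doesn't change that.
Original bid $7213: Wren is not highest (top rival bid is $7905); payoff $0.
Alternative bid $8583: Wren is highest, pays the top rival bid $7905; payoff $3285 − $7905 = −$4620.
Change in payoff = −$4620 − ($0) = −$4620.

−$4620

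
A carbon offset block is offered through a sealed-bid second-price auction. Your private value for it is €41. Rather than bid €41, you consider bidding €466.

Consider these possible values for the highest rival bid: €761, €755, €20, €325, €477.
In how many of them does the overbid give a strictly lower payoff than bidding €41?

The deviation hurts exactly when the highest competing bid lies strictly between €41 and €466 — overbidding then wins at a price above your value.
€761: above both → same outcome either way.
€755: above both → same outcome either way.
€20: below both → same outcome either way.
€325: inside the interval → strictly worse (loss €284).
€477: above both → same outcome either way.
Count: 1.

1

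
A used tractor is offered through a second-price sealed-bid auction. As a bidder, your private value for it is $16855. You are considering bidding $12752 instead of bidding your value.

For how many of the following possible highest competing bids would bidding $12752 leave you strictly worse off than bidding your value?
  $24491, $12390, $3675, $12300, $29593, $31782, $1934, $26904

The deviation hurts exactly when the highest competing bid lies strictly between $12752 and $16855 — underbidding then forfeits a profitable win.
$24491: above both → same outcome either way.
$12390: below both → same outcome either way.
$3675: below both → same outcome either way.
$12300: below both → same outcome either way.
$29593: above both → same outcome either way.
$31782: above both → same outcome either way.
$1934: below both → same outcome either way.
$26904: above both → same outcome either way.
Count: 0.

0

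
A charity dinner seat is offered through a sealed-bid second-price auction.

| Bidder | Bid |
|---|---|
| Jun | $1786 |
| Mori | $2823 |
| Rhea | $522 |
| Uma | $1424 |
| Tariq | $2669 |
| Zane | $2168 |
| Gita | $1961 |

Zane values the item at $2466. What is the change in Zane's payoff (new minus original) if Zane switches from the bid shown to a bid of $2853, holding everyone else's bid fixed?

The highest bid among the other bidders is $2823; Zane's bid doesn't change that.
Original bid $2168: Zane is not highest (top rival bid is $2823); payoff $0.
Alternative bid $2853: Zane is highest, pays the top rival bid $2823; payoff $2466 − $2823 = −$357.
Change in payoff = −$357 − ($0) = −$357.

−$357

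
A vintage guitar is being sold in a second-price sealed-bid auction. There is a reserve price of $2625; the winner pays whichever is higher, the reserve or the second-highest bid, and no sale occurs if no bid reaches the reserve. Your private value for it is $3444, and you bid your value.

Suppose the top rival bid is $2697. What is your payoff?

$747

Your bid $3444 is the highest and exceeds the reserve.
Price = max(second-highest bid, reserve) = max($2697, $2625) = $2697.
Payoff = $3444 − $2697 = $747.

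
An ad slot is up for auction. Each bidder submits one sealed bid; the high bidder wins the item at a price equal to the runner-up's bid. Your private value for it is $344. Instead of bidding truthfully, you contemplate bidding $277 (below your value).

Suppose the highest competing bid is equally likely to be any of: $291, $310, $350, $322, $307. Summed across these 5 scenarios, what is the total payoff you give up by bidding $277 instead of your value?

The deviation costs you only when the competing bid falls strictly between $277 and $344; elsewhere both bids give the same outcome.
$291: truthful payoff $53, deviation payoff $0 → loss $53.
$310: truthful payoff $34, deviation payoff $0 → loss $34.
$350: outcomes coincide → loss $0.
$322: truthful payoff $22, deviation payoff $0 → loss $22.
$307: truthful payoff $37, deviation payoff $0 → loss $37.
Total loss = $53 + $34 + $22 + $37 = $146.
Because the price is fixed by the runner-up's bid, deviating from your value can only change a good outcome into a bad one — never the reverse.

$146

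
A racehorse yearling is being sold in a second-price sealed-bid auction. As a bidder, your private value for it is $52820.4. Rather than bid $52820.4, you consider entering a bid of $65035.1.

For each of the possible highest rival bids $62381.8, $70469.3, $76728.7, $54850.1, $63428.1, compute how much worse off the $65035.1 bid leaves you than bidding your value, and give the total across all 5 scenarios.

The deviation costs you only when the competing bid falls strictly between $52820.4 and $65035.1; elsewhere both bids give the same outcome.
$62381.8: truthful payoff $0, deviation payoff −$9561.4 → loss $9561.4.
$70469.3: outcomes coincide → loss $0.
$76728.7: outcomes coincide → loss $0.
$54850.1: truthful payoff $0, deviation payoff −$2029.7 → loss $2029.7.
$63428.1: truthful payoff $0, deviation payoff −$10607.7 → loss $10607.7.
Total loss = $9561.4 + $2029.7 + $10607.7 = $22198.8.

$22198.8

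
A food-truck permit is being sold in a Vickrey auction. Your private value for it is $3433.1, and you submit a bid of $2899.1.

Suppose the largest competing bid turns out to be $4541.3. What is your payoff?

Your bid $2899.1 is below the highest competing bid $4541.3, so you lose.
A losing bidder pays nothing and receives nothing: payoff = $0.

$0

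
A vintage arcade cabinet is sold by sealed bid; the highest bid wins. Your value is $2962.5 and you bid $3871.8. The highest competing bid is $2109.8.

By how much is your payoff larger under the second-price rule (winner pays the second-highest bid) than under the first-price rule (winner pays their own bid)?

$1762

You have the highest bid, so you win under either rule.
Second-price: pay $2109.8 → payoff $852.7.
First-price: pay your own bid $3871.8 → payoff −$909.3.
Difference = $852.7 − (−$909.3) = $1762.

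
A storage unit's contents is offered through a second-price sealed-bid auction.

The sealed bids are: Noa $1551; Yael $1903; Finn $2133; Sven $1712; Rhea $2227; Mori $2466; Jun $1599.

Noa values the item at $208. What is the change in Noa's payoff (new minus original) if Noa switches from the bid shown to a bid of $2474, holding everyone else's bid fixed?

−$2258

The highest bid among the other bidders is $2466; Noa's bid doesn't change that.
Original bid $1551: Noa is not highest (top rival bid is $2466); payoff $0.
Alternative bid $2474: Noa is highest, pays the top rival bid $2466; payoff $208 − $2466 = −$2258.
Change in payoff = −$2258 − ($0) = −$2258.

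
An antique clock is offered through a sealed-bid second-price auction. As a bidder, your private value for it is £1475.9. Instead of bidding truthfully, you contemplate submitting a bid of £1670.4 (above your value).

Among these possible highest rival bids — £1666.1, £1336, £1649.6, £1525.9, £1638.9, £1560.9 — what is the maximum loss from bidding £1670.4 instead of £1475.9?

£190.2

£1666.1: truthful gives £0, deviation gives −£190.2 → loss £190.2.
£1336: same outcome either way → loss £0.
£1649.6: truthful gives £0, deviation gives −£173.7 → loss £173.7.
£1525.9: truthful gives £0, deviation gives −£50 → loss £50.
£1638.9: truthful gives £0, deviation gives −£163 → loss £163.
£1560.9: truthful gives £0, deviation gives −£85 → loss £85.
Maximum loss: £190.2.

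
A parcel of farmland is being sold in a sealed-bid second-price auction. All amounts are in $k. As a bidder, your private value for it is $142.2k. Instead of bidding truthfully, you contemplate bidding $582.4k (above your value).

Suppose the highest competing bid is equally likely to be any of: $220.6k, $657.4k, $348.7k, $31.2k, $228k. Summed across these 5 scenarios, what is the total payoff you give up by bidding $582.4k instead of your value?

$370.7k

The deviation costs you only when the competing bid falls strictly between $142.2k and $582.4k; elsewhere both bids give the same outcome.
$220.6k: truthful payoff $0k, deviation payoff −$78.4k → loss $78.4k.
$657.4k: outcomes coincide → loss $0k.
$348.7k: truthful payoff $0k, deviation payoff −$206.5k → loss $206.5k.
$31.2k: outcomes coincide → loss $0k.
$228k: truthful payoff $0k, deviation payoff −$85.8k → loss $85.8k.
Total loss = $78.4k + $206.5k + $85.8k = $370.7k.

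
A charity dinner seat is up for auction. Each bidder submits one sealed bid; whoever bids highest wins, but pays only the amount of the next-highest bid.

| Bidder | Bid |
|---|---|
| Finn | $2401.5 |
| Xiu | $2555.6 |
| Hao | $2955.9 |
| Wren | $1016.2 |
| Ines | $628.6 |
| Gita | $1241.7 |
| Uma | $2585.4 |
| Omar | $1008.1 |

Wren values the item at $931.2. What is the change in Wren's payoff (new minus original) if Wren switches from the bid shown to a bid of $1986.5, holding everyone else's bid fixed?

$0

The highest bid among the other bidders is $2955.9; Wren's bid doesn't change that.
Original bid $1016.2: Wren is not highest (top rival bid is $2955.9); payoff $0.
Alternative bid $1986.5: Wren is not highest (top rival bid is $2955.9); payoff $0.
Change in payoff = $0 − ($0) = $0.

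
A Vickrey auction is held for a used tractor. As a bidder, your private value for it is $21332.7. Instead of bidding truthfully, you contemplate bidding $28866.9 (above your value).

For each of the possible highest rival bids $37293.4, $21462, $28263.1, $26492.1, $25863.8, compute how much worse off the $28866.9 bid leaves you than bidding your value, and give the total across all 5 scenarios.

The deviation costs you only when the competing bid falls strictly between $21332.7 and $28866.9; elsewhere both bids give the same outcome.
$37293.4: outcomes coincide → loss $0.
$21462: truthful payoff $0, deviation payoff −$129.3 → loss $129.3.
$28263.1: truthful payoff $0, deviation payoff −$6930.4 → loss $6930.4.
$26492.1: truthful payoff $0, deviation payoff −$5159.4 → loss $5159.4.
$25863.8: truthful payoff $0, deviation payoff −$4531.1 → loss $4531.1.
Total loss = $129.3 + $6930.4 + $5159.4 + $4531.1 = $16750.2.

$16750.2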